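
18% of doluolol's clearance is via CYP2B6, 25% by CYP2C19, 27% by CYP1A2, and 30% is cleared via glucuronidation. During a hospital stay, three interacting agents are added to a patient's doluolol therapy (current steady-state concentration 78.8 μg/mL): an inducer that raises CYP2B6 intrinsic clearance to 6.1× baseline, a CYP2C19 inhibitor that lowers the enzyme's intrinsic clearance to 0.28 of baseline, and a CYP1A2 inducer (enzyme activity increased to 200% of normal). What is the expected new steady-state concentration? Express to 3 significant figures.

39.2 μg/mL

The CYP2B6 pathway (18% of clearance) is boosted to 6.1× activity: 0.18 × 6.1 = 1.098.
The CYP2C19 pathway (25% of clearance) falls to 0.28× activity: 0.25 × 0.28 = 0.07.
The CYP1A2 pathway (27% of clearance) rises to 2× activity: 0.27 × 2 = 0.54.
The remaining 30% of clearance is unaffected.
New clearance relative to baseline: 1.098 + 0.07 + 0.54 + 0.3 = 2.008.
Steady-state concentration ∝ 1/CL: new value = 78.8 / 2.008 = 39.2 μg/mL.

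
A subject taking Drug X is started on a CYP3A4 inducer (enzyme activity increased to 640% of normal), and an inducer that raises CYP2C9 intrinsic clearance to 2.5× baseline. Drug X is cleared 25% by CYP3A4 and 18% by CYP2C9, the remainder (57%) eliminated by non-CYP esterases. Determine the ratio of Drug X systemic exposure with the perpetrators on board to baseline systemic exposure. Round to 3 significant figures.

The CYP3A4 pathway (25% of clearance) rises to 6.4× activity: 0.25 × 6.4 = 1.6.
The CYP2C9 pathway (18% of clearance) rises to 2.5× activity: 0.18 × 2.5 = 0.45.
The remaining 57% of clearance is unaffected.
CL_new/CL_old = 1.6 + 0.45 + 0.57 = 2.62.
Net systemic exposure ratio = 1 / 2.62 = 0.382.

0.382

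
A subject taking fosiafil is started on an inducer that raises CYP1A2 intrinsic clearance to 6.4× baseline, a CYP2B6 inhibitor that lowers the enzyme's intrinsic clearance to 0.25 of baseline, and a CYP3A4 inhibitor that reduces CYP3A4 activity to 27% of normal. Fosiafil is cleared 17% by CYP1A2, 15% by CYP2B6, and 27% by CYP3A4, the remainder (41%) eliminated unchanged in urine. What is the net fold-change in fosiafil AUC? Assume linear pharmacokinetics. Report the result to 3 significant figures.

The CYP1A2 pathway (17% of clearance) increases to 6.4× activity: 0.17 × 6.4 = 1.088.
The CYP2B6 pathway (15% of clearance) falls to 0.25× activity: 0.15 × 0.25 = 0.0375.
The CYP3A4 pathway (27% of clearance) is reduced to 0.27× activity: 0.27 × 0.27 = 0.0729.
The remaining 41% of clearance is unaffected.
New clearance relative to baseline: 1.088 + 0.0375 + 0.0729 + 0.41 = 1.6084.
Because AUC varies inversely with clearance, the combined effect is 1 / 1.6084 = 0.622.

0.622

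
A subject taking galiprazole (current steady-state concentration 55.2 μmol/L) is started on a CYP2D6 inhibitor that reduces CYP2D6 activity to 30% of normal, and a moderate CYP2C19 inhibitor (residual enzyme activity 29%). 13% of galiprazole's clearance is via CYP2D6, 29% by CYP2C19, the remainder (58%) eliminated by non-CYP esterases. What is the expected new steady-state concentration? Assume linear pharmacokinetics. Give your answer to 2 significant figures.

79 μmol/L

CYP2D6: 0.13 × 0.3 = 0.039
CYP2C19: 0.29 × 0.29 = 0.0841
Other: 0.58 (unchanged)
Relative clearance = 0.039 + 0.0841 + 0.58 = 0.7031.
Dividing the baseline by the relative clearance: 55.2 / 0.7031 = 79 μmol/L.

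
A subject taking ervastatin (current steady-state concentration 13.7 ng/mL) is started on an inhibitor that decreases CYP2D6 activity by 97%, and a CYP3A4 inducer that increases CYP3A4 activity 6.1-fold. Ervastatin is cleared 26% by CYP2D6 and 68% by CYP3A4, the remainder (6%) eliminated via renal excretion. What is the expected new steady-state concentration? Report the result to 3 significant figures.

3.25 ng/mL

CYP2D6: 0.26 × 0.03 = 0.0078
CYP3A4: 0.68 × 6.1 = 4.148
Other: 0.06 (unchanged)
CL_new/CL_old = 0.0078 + 4.148 + 0.06 = 4.2158.
New steady-state concentration = 13.7 / 4.2158 = 3.25 ng/mL (concentration scales inversely with clearance).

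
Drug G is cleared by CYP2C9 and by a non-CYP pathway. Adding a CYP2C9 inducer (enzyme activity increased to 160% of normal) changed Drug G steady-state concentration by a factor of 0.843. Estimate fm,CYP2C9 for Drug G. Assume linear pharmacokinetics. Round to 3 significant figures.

Call the CYP2C9 fraction fm. After the interaction, CL_new/CL_old = fm × 1.6 + (1 − fm).
Steady-state concentration ratio = 1 / (new CL fraction), so new CL fraction = 1 / 0.843 = 1.186.
fm × 1.6 + 1 − fm = 1.186  ⇒  fm × (1.6 − 1) = 0.1862  ⇒  fm = 0.310.

0.310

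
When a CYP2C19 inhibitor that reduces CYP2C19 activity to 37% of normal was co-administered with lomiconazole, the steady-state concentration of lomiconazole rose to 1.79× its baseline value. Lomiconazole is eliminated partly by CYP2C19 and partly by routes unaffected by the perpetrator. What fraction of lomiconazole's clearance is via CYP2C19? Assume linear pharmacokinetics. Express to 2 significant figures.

Let fm be the CYP2C19 fraction. New clearance relative to baseline = fm × 0.37 + (1 − fm).
Steady-state concentration ratio = 1 / (new CL fraction), so new CL fraction = 1 / 1.79 = 0.5587.
fm × 0.37 + 1 − fm = 0.5587  ⇒  fm × (0.37 − 1) = −0.4413  ⇒  fm = 0.70.

0.70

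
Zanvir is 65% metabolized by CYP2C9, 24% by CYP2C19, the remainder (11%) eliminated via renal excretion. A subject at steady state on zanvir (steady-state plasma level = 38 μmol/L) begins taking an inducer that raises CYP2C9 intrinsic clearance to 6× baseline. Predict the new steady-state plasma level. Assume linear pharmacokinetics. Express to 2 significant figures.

8.9 μmol/L

The CYP2C9 pathway (65% of clearance) rises to 6× activity: 0.65 × 6 = 3.9.
CYP2C19 (24%) and the residual 11% are unaffected.
New clearance relative to baseline: 3.9 + 0.24 + 0.11 = 4.25.
Steady-state plasma level ∝ 1/CL, so new value = 38 / 4.25 = 8.9 μmol/L.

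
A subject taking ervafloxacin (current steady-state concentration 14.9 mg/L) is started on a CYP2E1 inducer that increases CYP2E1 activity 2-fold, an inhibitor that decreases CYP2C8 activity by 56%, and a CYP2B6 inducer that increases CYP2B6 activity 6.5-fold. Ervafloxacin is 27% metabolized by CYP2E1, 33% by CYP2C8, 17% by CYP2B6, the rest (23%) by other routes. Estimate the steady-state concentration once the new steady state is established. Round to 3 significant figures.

The CYP2E1 pathway (27% of clearance) increases to 2× activity: 0.27 × 2 = 0.54.
The CYP2C8 pathway (33% of clearance) drops to 0.44× activity: 0.33 × 0.44 = 0.1452.
The CYP2B6 pathway (17% of clearance) is boosted to 6.5× activity: 0.17 × 6.5 = 1.105.
Non-CYP routes (23%) are unchanged.
New clearance relative to baseline: 0.54 + 0.1452 + 1.105 + 0.23 = 2.0202.
New steady-state concentration = 14.9 / 2.0202 = 7.38 mg/L (concentration scales inversely with clearance).

7.38 mg/L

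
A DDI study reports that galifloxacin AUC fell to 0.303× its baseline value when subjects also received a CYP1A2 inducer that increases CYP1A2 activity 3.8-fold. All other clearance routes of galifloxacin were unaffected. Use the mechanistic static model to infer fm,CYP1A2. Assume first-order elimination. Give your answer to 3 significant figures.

0.822

Write x for the fraction cleared via CYP1A2. The observed AUC change means clearance rose to 1/0.303 = 3.3 of baseline.
Only the CYP1A2 route changed, so 3.3 = x·3.8 + (1 − x), giving x = 0.822.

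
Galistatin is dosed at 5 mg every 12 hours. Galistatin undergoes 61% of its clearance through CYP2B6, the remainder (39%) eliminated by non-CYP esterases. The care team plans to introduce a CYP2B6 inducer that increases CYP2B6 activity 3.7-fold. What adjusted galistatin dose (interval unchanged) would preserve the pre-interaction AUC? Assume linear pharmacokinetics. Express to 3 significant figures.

13.2 mg

CYP2B6: 0.61 × 3.7 = 2.257
Other: 0.39 (unchanged)
Relative clearance = 2.257 + 0.39 = 2.647.
Css,avg = (dose rate)/CL, so holding Css fixed requires dose ∝ CL: 5 × 2.647 = 13.2 mg.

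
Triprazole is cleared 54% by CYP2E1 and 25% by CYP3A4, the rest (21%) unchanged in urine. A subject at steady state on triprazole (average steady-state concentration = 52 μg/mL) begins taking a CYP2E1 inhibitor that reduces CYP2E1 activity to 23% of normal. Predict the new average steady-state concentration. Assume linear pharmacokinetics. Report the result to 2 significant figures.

The CYP2E1 pathway (54% of clearance) falls to 0.23× activity: 0.54 × 0.23 = 0.1242.
CYP3A4 (25%) and the residual 21% are unaffected.
New clearance relative to baseline: 0.1242 + 0.25 + 0.21 = 0.5842.
New average steady-state concentration = baseline ÷ relative clearance = 52 / 0.5842 = 89 μg/mL.

89 μg/mL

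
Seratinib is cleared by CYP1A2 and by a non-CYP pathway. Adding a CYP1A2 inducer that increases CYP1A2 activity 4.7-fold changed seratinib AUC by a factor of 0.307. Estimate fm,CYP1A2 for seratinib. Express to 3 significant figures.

Let fm be the CYP1A2 fraction. New clearance relative to baseline = fm × 4.7 + (1 − fm).
AUC ratio = 1 / (new CL fraction), so new CL fraction = 1 / 0.307 = 3.257.
fm × 4.7 + 1 − fm = 3.257  ⇒  fm × (4.7 − 1) = 2.257  ⇒  fm = 0.610.

0.610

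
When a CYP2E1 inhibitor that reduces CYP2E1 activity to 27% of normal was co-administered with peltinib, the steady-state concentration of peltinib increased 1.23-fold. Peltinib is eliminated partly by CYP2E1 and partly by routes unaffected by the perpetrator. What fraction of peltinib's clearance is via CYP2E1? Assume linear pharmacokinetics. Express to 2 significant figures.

0.26

CL'/CL = 1 / 1.23 = 0.813
0.27·fm + (1 − fm) = 0.813
fm = (0.813 − 1) / (0.27 − 1) = 0.26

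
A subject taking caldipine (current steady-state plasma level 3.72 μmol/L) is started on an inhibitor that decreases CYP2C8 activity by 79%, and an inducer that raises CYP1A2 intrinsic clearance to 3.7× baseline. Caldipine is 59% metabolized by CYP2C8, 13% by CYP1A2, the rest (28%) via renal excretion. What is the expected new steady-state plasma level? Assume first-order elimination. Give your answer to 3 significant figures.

4.20 μmol/L

The CYP2C8 pathway (59% of clearance) is reduced to 0.21× activity: 0.59 × 0.21 = 0.1239.
The CYP1A2 pathway (13% of clearance) rises to 3.7× activity: 0.13 × 3.7 = 0.481.
Non-CYP routes (28%) are unchanged.
CL_new/CL_old = 0.1239 + 0.481 + 0.28 = 0.8849.
New steady-state plasma level = 3.72 / 0.8849 = 4.20 μmol/L (concentration scales inversely with clearance).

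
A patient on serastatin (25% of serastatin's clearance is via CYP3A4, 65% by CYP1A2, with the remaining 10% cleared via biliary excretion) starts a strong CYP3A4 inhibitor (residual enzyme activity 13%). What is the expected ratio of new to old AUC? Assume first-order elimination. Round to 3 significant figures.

1.28

The CYP3A4 pathway (25% of clearance) is reduced to 0.13× activity: 0.25 × 0.13 = 0.0325.
CYP1A2 (65%) and the residual 10% are unaffected.
Relative clearance = 0.0325 + 0.65 + 0.1 = 0.7825.
Since AUC ∝ 1/CL, the ratio is 1 / 0.7825 = 1.28.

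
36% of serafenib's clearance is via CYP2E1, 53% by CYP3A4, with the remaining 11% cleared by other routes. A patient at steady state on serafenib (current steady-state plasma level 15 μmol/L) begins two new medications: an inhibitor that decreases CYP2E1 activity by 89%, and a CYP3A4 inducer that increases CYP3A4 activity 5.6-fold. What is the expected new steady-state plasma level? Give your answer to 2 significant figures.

CYP2E1: 0.36 × 0.11 = 0.0396
CYP3A4: 0.53 × 5.6 = 2.968
Other: 0.11 (unchanged)
Relative clearance = 0.0396 + 2.968 + 0.11 = 3.1176.
New steady-state plasma level = 15 / 3.1176 = 4.8 μmol/L (concentration scales inversely with clearance).

4.8 μmol/L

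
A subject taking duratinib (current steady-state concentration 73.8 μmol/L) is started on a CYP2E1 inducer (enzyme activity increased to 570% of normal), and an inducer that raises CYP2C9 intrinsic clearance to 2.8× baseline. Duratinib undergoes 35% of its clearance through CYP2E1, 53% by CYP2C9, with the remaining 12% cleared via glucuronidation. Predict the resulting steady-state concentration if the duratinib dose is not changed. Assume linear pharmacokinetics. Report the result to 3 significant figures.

The CYP2E1 pathway (35% of clearance) increases to 5.7× activity: 0.35 × 5.7 = 1.995.
The CYP2C9 pathway (53% of clearance) rises to 2.8× activity: 0.53 × 2.8 = 1.484.
Non-CYP routes (12%) are unchanged.
New clearance relative to baseline: 1.995 + 1.484 + 0.12 = 3.599.
Dividing the baseline by the relative clearance: 73.8 / 3.599 = 20.5 μmol/L.

20.5 μmol/L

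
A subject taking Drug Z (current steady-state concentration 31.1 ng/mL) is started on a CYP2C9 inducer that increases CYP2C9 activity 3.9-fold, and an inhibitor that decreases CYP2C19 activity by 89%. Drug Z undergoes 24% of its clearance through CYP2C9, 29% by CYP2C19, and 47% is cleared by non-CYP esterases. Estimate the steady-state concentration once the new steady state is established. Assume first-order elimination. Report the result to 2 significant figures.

22 ng/mL

The CYP2C9 pathway (24% of clearance) rises to 3.9× activity: 0.24 × 3.9 = 0.936.
The CYP2C19 pathway (29% of clearance) drops to 0.11× activity: 0.29 × 0.11 = 0.0319.
Non-CYP routes (47%) are unchanged.
Relative clearance = 0.936 + 0.0319 + 0.47 = 1.4379.
Dividing the baseline by the relative clearance: 31.1 / 1.4379 = 22 ng/mL.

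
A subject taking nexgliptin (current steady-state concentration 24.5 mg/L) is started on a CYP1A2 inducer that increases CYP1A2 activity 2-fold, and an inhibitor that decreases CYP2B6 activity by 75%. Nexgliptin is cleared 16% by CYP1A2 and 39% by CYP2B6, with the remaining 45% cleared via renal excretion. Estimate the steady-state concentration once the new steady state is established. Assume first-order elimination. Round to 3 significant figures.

The CYP1A2 pathway (16% of clearance) is boosted to 2× activity: 0.16 × 2 = 0.32.
The CYP2B6 pathway (39% of clearance) is reduced to 0.25× activity: 0.39 × 0.25 = 0.0975.
The remaining 45% of clearance is unaffected.
Relative clearance = 0.32 + 0.0975 + 0.45 = 0.8675.
New steady-state concentration = 24.5 / 0.8675 = 28.2 mg/L (concentration scales inversely with clearance).

28.2 mg/L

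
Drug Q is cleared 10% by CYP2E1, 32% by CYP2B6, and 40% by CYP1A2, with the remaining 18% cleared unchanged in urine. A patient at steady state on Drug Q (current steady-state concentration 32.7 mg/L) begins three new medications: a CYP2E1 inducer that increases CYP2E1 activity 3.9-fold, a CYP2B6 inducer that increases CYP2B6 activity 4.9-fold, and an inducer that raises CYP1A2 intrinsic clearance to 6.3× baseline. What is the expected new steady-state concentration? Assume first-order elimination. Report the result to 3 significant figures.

7.02 mg/L

The CYP2E1 pathway (10% of clearance) rises to 3.9× activity: 0.1 × 3.9 = 0.39.
The CYP2B6 pathway (32% of clearance) is boosted to 4.9× activity: 0.32 × 4.9 = 1.568.
The CYP1A2 pathway (40% of clearance) is boosted to 6.3× activity: 0.4 × 6.3 = 2.52.
The remaining 18% of clearance is unaffected.
Relative clearance = 0.39 + 1.568 + 2.52 + 0.18 = 4.658.
New steady-state concentration = 32.7 / 4.658 = 7.02 mg/L (concentration scales inversely with clearance).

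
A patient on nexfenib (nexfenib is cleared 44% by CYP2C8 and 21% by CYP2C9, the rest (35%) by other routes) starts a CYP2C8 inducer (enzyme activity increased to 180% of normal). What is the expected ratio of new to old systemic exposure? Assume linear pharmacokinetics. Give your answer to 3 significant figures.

CYP2C8: 0.44 × 1.8 = 0.792
CYP2C9: 0.21 (unchanged)
Other: 0.35 (unchanged)
CL_new/CL_old = 0.792 + 0.21 + 0.35 = 1.352.
Since systemic exposure ∝ 1/CL, the ratio is 1 / 1.352 = 0.740.

0.740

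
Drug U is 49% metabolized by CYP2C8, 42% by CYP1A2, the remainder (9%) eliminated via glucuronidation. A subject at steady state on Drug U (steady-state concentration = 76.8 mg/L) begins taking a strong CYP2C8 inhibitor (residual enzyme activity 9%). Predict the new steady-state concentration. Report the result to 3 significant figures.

139 mg/L

CYP2C8: 0.49 × 0.09 = 0.0441
CYP1A2: 0.42 (unchanged)
Other: 0.09 (unchanged)
Relative clearance = 0.0441 + 0.42 + 0.09 = 0.5541.
Steady-state concentration ∝ 1/CL, so new value = 76.8 / 0.5541 = 139 mg/L.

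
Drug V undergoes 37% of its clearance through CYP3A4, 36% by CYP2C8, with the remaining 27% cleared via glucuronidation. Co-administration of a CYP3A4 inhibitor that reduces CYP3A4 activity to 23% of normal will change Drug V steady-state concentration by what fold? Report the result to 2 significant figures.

1.4

The CYP3A4 pathway (37% of clearance) drops to 0.23× activity: 0.37 × 0.23 = 0.0851.
CYP2C8 (36%) and the residual 27% are unaffected.
New clearance relative to baseline: 0.0851 + 0.36 + 0.27 = 0.7151.
Since steady-state concentration ∝ 1/CL, the ratio is 1 / 0.7151 = 1.4.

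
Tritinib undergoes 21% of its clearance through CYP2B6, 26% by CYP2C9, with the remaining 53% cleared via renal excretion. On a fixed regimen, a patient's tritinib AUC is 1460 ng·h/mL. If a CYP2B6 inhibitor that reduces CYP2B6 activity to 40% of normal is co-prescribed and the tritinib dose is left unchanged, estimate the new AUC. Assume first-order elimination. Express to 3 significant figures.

1.67 × 10³ ng·h/mL

CYP2B6: 0.21 × 0.4 = 0.084
CYP2C9: 0.26 (unchanged)
Other: 0.53 (unchanged)
Relative clearance = 0.084 + 0.26 + 0.53 = 0.874.
With dosing unchanged, AUC scales as 1/CL: 1460 / 0.874 = 1.67 × 10³ ng·h/mL.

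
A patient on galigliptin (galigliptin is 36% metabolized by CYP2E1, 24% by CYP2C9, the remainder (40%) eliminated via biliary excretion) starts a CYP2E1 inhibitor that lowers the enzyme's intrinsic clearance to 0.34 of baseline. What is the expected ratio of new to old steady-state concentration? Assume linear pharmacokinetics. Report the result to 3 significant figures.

1.31

The CYP2E1 pathway (36% of clearance) is reduced to 0.34× activity: 0.36 × 0.34 = 0.1224.
CYP2C9 (24%) and the residual 40% are unaffected.
New clearance relative to baseline: 0.1224 + 0.24 + 0.4 = 0.7624.
Steady-state concentration ratio = CL_old/CL_new = 1 / 0.7624 = 1.31.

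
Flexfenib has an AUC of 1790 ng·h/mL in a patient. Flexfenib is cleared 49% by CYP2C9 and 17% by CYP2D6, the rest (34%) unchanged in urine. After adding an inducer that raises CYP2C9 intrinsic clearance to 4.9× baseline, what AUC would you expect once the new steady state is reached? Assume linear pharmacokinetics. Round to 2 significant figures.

6.1 × 10² ng·h/mL

The CYP2C9 pathway (49% of clearance) increases to 4.9× activity: 0.49 × 4.9 = 2.401.
CYP2D6 (17%) and the residual 34% are unaffected.
Relative clearance = 2.401 + 0.17 + 0.34 = 2.911.
AUC ∝ 1/CL, so new value = 1790 / 2.911 = 6.1 × 10² ng·h/mL.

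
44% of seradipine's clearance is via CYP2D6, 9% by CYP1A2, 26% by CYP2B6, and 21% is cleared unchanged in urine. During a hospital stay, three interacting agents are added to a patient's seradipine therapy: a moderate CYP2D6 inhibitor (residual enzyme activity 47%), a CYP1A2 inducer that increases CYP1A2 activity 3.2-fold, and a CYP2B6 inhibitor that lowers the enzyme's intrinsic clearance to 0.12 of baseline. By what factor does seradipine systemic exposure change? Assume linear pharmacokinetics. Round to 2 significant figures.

1.4

The CYP2D6 pathway (44% of clearance) drops to 0.47× activity: 0.44 × 0.47 = 0.2068.
The CYP1A2 pathway (9% of clearance) rises to 3.2× activity: 0.09 × 3.2 = 0.288.
The CYP2B6 pathway (26% of clearance) drops to 0.12× activity: 0.26 × 0.12 = 0.0312.
Non-CYP routes (21%) are unchanged.
Relative clearance = 0.2068 + 0.288 + 0.0312 + 0.21 = 0.736.
Net systemic exposure ratio = 1 / 0.736 = 1.4.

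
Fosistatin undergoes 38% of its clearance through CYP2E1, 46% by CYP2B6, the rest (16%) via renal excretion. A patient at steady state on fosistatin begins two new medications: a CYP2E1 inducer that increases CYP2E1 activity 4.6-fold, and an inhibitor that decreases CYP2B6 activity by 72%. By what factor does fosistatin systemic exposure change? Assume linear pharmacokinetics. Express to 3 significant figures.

0.491

The CYP2E1 pathway (38% of clearance) increases to 4.6× activity: 0.38 × 4.6 = 1.748.
The CYP2B6 pathway (46% of clearance) falls to 0.28× activity: 0.46 × 0.28 = 0.1288.
Non-CYP routes (16%) are unchanged.
CL_new/CL_old = 1.748 + 0.1288 + 0.16 = 2.0368.
Because systemic exposure varies inversely with clearance, the combined effect is 1 / 2.0368 = 0.491.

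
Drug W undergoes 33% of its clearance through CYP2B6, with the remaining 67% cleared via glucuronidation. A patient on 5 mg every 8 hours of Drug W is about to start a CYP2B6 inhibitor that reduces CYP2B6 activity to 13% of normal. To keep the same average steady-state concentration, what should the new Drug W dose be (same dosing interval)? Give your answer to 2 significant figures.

3.6 mg

The CYP2B6 pathway (33% of clearance) drops to 0.13× activity: 0.33 × 0.13 = 0.0429.
The remaining 67% of clearance is unaffected.
New clearance relative to baseline: 0.0429 + 0.67 = 0.7129.
Css,avg = (dose rate)/CL, so holding Css fixed requires dose ∝ CL: 5 × 0.7129 = 3.6 mg.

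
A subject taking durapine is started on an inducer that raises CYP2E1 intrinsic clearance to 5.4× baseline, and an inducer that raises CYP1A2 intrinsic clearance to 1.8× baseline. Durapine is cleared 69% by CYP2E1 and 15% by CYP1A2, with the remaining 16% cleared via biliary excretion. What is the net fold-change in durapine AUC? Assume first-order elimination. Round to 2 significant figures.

0.24

The CYP2E1 pathway (69% of clearance) rises to 5.4× activity: 0.69 × 5.4 = 3.726.
The CYP1A2 pathway (15% of clearance) increases to 1.8× activity: 0.15 × 1.8 = 0.27.
Non-CYP routes (16%) are unchanged.
New clearance relative to baseline: 3.726 + 0.27 + 0.16 = 4.156.
AUC ∝ 1/CL: fold-change = 1 / 4.156 = 0.24.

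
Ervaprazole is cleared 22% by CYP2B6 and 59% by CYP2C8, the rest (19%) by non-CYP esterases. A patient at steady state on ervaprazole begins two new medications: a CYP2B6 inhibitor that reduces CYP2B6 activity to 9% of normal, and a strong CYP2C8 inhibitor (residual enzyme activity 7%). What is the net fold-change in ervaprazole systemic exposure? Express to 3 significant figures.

The CYP2B6 pathway (22% of clearance) falls to 0.09× activity: 0.22 × 0.09 = 0.0198.
The CYP2C8 pathway (59% of clearance) drops to 0.07× activity: 0.59 × 0.07 = 0.0413.
The remaining 19% of clearance is unaffected.
CL_new/CL_old = 0.0198 + 0.0413 + 0.19 = 0.2511.
Systemic exposure ∝ 1/CL: fold-change = 1 / 0.2511 = 3.98.

3.98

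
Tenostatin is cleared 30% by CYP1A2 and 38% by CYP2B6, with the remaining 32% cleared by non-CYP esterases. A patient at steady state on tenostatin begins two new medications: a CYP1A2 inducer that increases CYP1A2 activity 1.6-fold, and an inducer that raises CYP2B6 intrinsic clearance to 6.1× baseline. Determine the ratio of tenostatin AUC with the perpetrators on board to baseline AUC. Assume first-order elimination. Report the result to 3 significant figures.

CYP1A2: 0.3 × 1.6 = 0.48
CYP2B6: 0.38 × 6.1 = 2.318
Other: 0.32 (unchanged)
CL_new/CL_old = 0.48 + 2.318 + 0.32 = 3.118.
Net AUC ratio = 1 / 3.118 = 0.321.

0.321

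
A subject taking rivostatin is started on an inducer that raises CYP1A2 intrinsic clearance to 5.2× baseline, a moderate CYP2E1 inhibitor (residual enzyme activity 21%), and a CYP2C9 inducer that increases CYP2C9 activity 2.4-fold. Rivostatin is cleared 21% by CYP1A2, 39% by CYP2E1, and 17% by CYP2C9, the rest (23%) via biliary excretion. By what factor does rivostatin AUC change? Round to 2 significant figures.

0.55

The CYP1A2 pathway (21% of clearance) increases to 5.2× activity: 0.21 × 5.2 = 1.092.
The CYP2E1 pathway (39% of clearance) falls to 0.21× activity: 0.39 × 0.21 = 0.0819.
The CYP2C9 pathway (17% of clearance) rises to 2.4× activity: 0.17 × 2.4 = 0.408.
The remaining 23% of clearance is unaffected.
CL_new/CL_old = 1.092 + 0.0819 + 0.408 + 0.23 = 1.8119.
AUC ∝ 1/CL: fold-change = 1 / 1.8119 = 0.55.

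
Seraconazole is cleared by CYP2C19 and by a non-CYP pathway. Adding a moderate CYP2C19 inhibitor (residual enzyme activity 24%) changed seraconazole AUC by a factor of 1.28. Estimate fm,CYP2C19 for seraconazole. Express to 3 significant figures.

Let fm be the CYP2C19 fraction. New clearance relative to baseline = fm × 0.24 + (1 − fm).
AUC ratio = 1 / (new CL fraction), so new CL fraction = 1 / 1.28 = 0.7812.
fm × 0.24 + 1 − fm = 0.7812  ⇒  fm × (0.24 − 1) = −0.2188  ⇒  fm = 0.288.

0.288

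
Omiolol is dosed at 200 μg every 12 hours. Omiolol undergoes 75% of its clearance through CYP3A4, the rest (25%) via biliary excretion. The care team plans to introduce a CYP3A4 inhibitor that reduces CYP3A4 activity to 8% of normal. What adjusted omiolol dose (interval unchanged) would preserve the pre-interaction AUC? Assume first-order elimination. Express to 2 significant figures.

The CYP3A4 pathway (75% of clearance) is reduced to 0.08× activity: 0.75 × 0.08 = 0.06.
Non-CYP routes (25%) are unchanged.
CL_new/CL_old = 0.06 + 0.25 = 0.31.
To maintain the same steady-state level, dose must scale with clearance: new dose = 200 × 0.31 = 62 μg.

62 μg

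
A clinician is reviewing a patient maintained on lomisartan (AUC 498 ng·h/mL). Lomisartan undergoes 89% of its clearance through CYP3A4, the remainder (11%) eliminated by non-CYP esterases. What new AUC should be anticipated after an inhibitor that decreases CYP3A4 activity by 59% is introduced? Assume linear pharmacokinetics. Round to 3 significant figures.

CYP3A4: 0.89 × 0.41 = 0.3649
Other: 0.11 (unchanged)
Relative clearance = 0.3649 + 0.11 = 0.4749.
AUC ∝ 1/CL, so new value = 498 / 0.4749 = 1.05 × 10³ ng·h/mL.

1.05 × 10³ ng·h/mL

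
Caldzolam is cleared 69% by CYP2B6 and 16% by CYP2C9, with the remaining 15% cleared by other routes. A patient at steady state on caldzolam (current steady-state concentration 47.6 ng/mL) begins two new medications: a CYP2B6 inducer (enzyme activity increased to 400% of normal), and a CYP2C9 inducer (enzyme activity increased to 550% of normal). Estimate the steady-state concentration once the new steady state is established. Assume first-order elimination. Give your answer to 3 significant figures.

The CYP2B6 pathway (69% of clearance) is boosted to 4× activity: 0.69 × 4 = 2.76.
The CYP2C9 pathway (16% of clearance) is boosted to 5.5× activity: 0.16 × 5.5 = 0.88.
The remaining 15% of clearance is unaffected.
CL_new/CL_old = 2.76 + 0.88 + 0.15 = 3.79.
Steady-state concentration ∝ 1/CL: new value = 47.6 / 3.79 = 12.6 ng/mL.

12.6 ng/mL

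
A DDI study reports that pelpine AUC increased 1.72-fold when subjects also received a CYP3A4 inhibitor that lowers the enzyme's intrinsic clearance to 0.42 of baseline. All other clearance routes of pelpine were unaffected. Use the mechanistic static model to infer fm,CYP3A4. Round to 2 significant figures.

CL'/CL = 1 / 1.72 = 0.5814
0.42·fm + (1 − fm) = 0.5814
fm = (0.5814 − 1) / (0.42 − 1) = 0.72

0.72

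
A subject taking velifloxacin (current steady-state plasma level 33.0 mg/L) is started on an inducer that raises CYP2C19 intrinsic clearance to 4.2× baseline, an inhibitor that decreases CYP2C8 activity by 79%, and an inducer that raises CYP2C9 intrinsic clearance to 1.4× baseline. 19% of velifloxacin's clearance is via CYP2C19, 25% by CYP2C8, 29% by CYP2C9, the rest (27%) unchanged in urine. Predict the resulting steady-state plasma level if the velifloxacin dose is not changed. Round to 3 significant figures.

21.6 mg/L

The CYP2C19 pathway (19% of clearance) rises to 4.2× activity: 0.19 × 4.2 = 0.798.
The CYP2C8 pathway (25% of clearance) falls to 0.21× activity: 0.25 × 0.21 = 0.0525.
The CYP2C9 pathway (29% of clearance) increases to 1.4× activity: 0.29 × 1.4 = 0.406.
Non-CYP routes (27%) are unchanged.
Relative clearance = 0.798 + 0.0525 + 0.406 + 0.27 = 1.5265.
Steady-state plasma level ∝ 1/CL: new value = 33.0 / 1.5265 = 21.6 mg/L.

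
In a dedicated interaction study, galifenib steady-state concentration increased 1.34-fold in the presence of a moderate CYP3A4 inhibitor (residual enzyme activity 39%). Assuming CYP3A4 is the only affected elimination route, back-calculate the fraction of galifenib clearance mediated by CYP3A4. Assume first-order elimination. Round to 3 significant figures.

CL'/CL = 1 / 1.34 = 0.7463
0.39·fm + (1 − fm) = 0.7463
fm = (0.7463 − 1) / (0.39 − 1) = 0.416

0.416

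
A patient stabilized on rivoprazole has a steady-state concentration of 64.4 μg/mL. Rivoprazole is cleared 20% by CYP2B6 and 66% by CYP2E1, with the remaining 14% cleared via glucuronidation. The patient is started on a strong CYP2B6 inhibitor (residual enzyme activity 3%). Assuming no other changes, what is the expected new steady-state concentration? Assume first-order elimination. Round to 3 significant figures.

The CYP2B6 pathway (20% of clearance) is reduced to 0.03× activity: 0.2 × 0.03 = 0.006.
CYP2E1 (66%) and the residual 14% are unaffected.
New clearance relative to baseline: 0.006 + 0.66 + 0.14 = 0.806.
New steady-state concentration = baseline ÷ relative clearance = 64.4 / 0.806 = 79.9 μg/mL.

79.9 μg/mL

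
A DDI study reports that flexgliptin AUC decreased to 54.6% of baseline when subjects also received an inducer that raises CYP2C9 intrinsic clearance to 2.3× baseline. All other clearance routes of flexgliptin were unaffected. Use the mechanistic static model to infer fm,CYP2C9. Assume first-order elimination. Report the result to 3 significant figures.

Let fm be the CYP2C9 fraction. New clearance relative to baseline = fm × 2.3 + (1 − fm).
AUC ratio = 1 / (new CL fraction), so new CL fraction = 1 / 0.546 = 1.832.
fm × 2.3 + 1 − fm = 1.832  ⇒  fm × (2.3 − 1) = 0.8315  ⇒  fm = 0.640.

0.640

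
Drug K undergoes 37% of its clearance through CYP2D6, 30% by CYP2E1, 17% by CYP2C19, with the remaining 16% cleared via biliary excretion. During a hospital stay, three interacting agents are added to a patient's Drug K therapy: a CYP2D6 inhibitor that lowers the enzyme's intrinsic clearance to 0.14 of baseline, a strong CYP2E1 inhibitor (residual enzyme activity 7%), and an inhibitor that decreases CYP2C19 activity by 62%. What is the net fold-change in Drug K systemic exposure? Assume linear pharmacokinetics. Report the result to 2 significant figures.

The CYP2D6 pathway (37% of clearance) falls to 0.14× activity: 0.37 × 0.14 = 0.0518.
The CYP2E1 pathway (30% of clearance) falls to 0.07× activity: 0.3 × 0.07 = 0.021.
The CYP2C19 pathway (17% of clearance) falls to 0.38× activity: 0.17 × 0.38 = 0.0646.
Non-CYP routes (16%) are unchanged.
CL_new/CL_old = 0.0518 + 0.021 + 0.0646 + 0.16 = 0.2974.
Because systemic exposure varies inversely with clearance, the combined effect is 1 / 0.2974 = 3.4.

3.4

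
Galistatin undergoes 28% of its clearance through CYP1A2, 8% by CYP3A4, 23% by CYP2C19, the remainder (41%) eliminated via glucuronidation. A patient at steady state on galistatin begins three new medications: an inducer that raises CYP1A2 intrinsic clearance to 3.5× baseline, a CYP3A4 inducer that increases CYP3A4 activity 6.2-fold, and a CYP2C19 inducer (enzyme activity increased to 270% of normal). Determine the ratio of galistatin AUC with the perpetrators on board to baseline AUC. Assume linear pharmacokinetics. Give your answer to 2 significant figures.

The CYP1A2 pathway (28% of clearance) increases to 3.5× activity: 0.28 × 3.5 = 0.98.
The CYP3A4 pathway (8% of clearance) rises to 6.2× activity: 0.08 × 6.2 = 0.496.
The CYP2C19 pathway (23% of clearance) rises to 2.7× activity: 0.23 × 2.7 = 0.621.
Non-CYP routes (41%) are unchanged.
New clearance relative to baseline: 0.98 + 0.496 + 0.621 + 0.41 = 2.507.
AUC ∝ 1/CL: fold-change = 1 / 2.507 = 0.40.

0.40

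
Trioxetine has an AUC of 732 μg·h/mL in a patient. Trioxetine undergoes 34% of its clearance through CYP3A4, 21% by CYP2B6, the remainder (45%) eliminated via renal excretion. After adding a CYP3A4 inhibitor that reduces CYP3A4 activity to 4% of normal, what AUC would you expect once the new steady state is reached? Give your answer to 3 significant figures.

1.09 × 10³ μg·h/mL

CYP3A4: 0.34 × 0.04 = 0.0136
CYP2B6: 0.21 (unchanged)
Other: 0.45 (unchanged)
New clearance relative to baseline: 0.0136 + 0.21 + 0.45 = 0.6736.
With dosing unchanged, AUC scales as 1/CL: 732 / 0.6736 = 1.09 × 10³ μg·h/mL.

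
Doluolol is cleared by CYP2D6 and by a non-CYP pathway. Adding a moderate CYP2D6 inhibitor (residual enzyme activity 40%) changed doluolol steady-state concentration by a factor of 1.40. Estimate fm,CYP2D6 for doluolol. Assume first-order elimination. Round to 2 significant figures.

0.48

Write x for the fraction cleared via CYP2D6. The observed steady-state concentration change means clearance fell to 1/1.40 = 0.7143 of baseline.
Setting x·0.4 + (1 − x) = 0.7143 and solving: x = (0.7143 − 1)/(0.4 − 1) = 0.48.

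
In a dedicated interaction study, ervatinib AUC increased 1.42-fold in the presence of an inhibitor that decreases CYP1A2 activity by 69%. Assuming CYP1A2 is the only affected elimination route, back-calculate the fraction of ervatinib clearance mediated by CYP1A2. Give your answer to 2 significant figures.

0.43

Let x = fm,CYP1A2. Because AUC ∝ 1/CL, relative clearance fell to 1/1.42 = 0.7042.
Setting x·0.31 + (1 − x) = 0.7042 and solving: x = (0.7042 − 1)/(0.31 − 1) = 0.43.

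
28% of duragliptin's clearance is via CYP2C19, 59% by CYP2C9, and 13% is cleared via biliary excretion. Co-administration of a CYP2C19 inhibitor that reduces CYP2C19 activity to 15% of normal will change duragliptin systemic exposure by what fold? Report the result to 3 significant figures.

The CYP2C19 pathway (28% of clearance) falls to 0.15× activity: 0.28 × 0.15 = 0.042.
CYP2C9 (59%) and the residual 13% are unaffected.
CL_new/CL_old = 0.042 + 0.59 + 0.13 = 0.762.
Systemic exposure ratio = CL_old/CL_new = 1 / 0.762 = 1.31.

1.31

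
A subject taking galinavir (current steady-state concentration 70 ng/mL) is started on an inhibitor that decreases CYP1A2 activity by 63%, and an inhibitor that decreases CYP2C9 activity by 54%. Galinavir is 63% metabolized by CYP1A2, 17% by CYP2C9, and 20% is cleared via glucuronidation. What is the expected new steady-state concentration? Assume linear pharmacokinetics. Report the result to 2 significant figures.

1.4 × 10² ng/mL

The CYP1A2 pathway (63% of clearance) drops to 0.37× activity: 0.63 × 0.37 = 0.2331.
The CYP2C9 pathway (17% of clearance) falls to 0.46× activity: 0.17 × 0.46 = 0.0782.
The remaining 20% of clearance is unaffected.
Relative clearance = 0.2331 + 0.0782 + 0.2 = 0.5113.
Steady-state concentration ∝ 1/CL: new value = 70 / 0.5113 = 1.4 × 10² ng/mL.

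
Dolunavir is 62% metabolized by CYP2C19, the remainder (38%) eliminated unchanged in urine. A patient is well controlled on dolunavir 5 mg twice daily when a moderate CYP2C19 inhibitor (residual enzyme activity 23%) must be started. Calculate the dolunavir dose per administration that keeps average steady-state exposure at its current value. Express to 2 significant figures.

The CYP2C19 pathway (62% of clearance) drops to 0.23× activity: 0.62 × 0.23 = 0.1426.
Non-CYP routes (38%) are unchanged.
Relative clearance = 0.1426 + 0.38 = 0.5226.
Css,avg = (dose rate)/CL, so holding Css fixed requires dose ∝ CL: 5 × 0.5226 = 2.6 mg.

2.6 mg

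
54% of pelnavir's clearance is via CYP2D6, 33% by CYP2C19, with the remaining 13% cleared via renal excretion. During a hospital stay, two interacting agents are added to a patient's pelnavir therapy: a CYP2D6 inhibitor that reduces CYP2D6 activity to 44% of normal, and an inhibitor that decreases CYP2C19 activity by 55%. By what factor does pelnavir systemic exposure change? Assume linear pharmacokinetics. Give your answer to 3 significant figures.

The CYP2D6 pathway (54% of clearance) drops to 0.44× activity: 0.54 × 0.44 = 0.2376.
The CYP2C19 pathway (33% of clearance) drops to 0.45× activity: 0.33 × 0.45 = 0.1485.
Non-CYP routes (13%) are unchanged.
New clearance relative to baseline: 0.2376 + 0.1485 + 0.13 = 0.5161.
Because systemic exposure varies inversely with clearance, the combined effect is 1 / 0.5161 = 1.94.

1.94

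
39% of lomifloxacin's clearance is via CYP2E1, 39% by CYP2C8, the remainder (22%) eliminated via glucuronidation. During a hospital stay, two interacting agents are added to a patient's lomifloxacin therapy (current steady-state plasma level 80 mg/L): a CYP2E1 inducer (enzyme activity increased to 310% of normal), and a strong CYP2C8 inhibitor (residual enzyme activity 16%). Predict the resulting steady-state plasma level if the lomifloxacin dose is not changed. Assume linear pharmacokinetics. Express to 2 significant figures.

54 mg/L

CYP2E1: 0.39 × 3.1 = 1.209
CYP2C8: 0.39 × 0.16 = 0.0624
Other: 0.22 (unchanged)
Relative clearance = 1.209 + 0.0624 + 0.22 = 1.4914.
Steady-state plasma level ∝ 1/CL: new value = 80 / 1.4914 = 54 mg/L.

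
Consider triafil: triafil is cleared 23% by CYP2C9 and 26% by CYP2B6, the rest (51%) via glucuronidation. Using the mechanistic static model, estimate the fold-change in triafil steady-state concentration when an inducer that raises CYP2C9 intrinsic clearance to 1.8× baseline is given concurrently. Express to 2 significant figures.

The CYP2C9 pathway (23% of clearance) increases to 1.8× activity: 0.23 × 1.8 = 0.414.
CYP2B6 (26%) and the residual 51% are unaffected.
Relative clearance = 0.414 + 0.26 + 0.51 = 1.184.
Steady-state concentration ratio = CL_old/CL_new = 1 / 1.184 = 0.84.

0.84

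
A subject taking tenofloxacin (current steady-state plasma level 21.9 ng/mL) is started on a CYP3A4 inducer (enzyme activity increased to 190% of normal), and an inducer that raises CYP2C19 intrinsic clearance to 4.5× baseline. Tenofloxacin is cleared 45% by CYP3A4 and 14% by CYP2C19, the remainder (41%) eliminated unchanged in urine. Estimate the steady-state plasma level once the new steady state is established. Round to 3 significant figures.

CYP3A4: 0.45 × 1.9 = 0.855
CYP2C19: 0.14 × 4.5 = 0.63
Other: 0.41 (unchanged)
CL_new/CL_old = 0.855 + 0.63 + 0.41 = 1.895.
New steady-state plasma level = 21.9 / 1.895 = 11.6 ng/mL (concentration scales inversely with clearance).

11.6 ng/mL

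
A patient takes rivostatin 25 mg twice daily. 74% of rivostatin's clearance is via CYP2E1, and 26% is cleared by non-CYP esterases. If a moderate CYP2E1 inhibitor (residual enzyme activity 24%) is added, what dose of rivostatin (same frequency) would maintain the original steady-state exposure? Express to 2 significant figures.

11 mg

The CYP2E1 pathway (74% of clearance) falls to 0.24× activity: 0.74 × 0.24 = 0.1776.
Non-CYP routes (26%) are unchanged.
CL_new/CL_old = 0.1776 + 0.26 = 0.4376.
To maintain the same steady-state level, dose must scale with clearance: new dose = 25 × 0.4376 = 11 mg.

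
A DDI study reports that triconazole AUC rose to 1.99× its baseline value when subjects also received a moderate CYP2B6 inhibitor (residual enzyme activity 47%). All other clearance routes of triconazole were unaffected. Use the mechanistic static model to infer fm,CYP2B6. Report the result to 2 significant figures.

0.94

CL'/CL = 1 / 1.99 = 0.5025
0.47·fm + (1 − fm) = 0.5025
fm = (0.5025 − 1) / (0.47 − 1) = 0.94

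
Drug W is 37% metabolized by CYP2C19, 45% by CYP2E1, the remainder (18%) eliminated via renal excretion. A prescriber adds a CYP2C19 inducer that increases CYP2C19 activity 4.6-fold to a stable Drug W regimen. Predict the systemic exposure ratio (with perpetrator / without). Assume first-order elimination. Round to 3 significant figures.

0.429

The CYP2C19 pathway (37% of clearance) increases to 4.6× activity: 0.37 × 4.6 = 1.702.
CYP2E1 (45%) and the residual 18% are unaffected.
New clearance relative to baseline: 1.702 + 0.45 + 0.18 = 2.332.
Systemic exposure ratio = CL_old/CL_new = 1 / 2.332 = 0.429.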